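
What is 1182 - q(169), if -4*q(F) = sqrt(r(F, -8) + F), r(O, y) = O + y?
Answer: 1182 + sqrt(330)/4 ≈ 1186.5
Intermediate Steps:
q(F) = -sqrt(-8 + 2*F)/4 (q(F) = -sqrt((F - 8) + F)/4 = -sqrt((-8 + F) + F)/4 = -sqrt(-8 + 2*F)/4)
1182 - q(169) = 1182 - (-1)*sqrt(-8 + 2*169)/4 = 1182 - (-1)*sqrt(-8 + 338)/4 = 1182 - (-1)*sqrt(330)/4 = 1182 + sqrt(330)/4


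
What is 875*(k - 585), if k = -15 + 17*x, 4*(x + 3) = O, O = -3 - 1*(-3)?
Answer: -569625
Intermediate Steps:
O = 0 (O = -3 + 3 = 0)
x = -3 (x = -3 + (¼)*0 = -3 + 0 = -3)
k = -66 (k = -15 + 17*(-3) = -15 - 51 = -66)
875*(k - 585) = 875*(-66 - 585) = 875*(-651) = -569625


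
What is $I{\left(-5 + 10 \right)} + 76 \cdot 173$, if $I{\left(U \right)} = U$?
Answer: $13153$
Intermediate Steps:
$I{\left(-5 + 10 \right)} + 76 \cdot 173 = \left(-5 + 10\right) + 76 \cdot 173 = 5 + 13148 = 13153$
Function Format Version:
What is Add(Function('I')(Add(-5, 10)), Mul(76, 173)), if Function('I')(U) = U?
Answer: 13153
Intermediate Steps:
Add(Function('I')(Add(-5, 10)), Mul(76, 173)) = Add(Add(-5, 10), Mul(76, 173)) = Add(5, 13148) = 13153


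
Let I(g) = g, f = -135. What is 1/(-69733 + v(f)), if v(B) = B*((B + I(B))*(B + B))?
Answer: -1/9911233 ≈ -1.0090e-7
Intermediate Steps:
v(B) = 4*B³ (v(B) = B*((B + B)*(B + B)) = B*((2*B)*(2*B)) = B*(4*B²) = 4*B³)
1/(-69733 + v(f)) = 1/(-69733 + 4*(-135)³) = 1/(-69733 + 4*(-2460375)) = 1/(-69733 - 9841500) = 1/(-9911233) = -1/9911233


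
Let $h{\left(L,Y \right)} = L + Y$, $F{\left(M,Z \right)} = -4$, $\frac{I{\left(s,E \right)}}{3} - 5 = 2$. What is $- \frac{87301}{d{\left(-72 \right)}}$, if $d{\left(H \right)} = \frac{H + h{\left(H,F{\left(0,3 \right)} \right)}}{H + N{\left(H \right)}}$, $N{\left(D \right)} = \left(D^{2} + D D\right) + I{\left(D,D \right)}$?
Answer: $\frac{900684417}{148} \approx 6.0857 \cdot 10^{6}$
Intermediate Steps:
$I{\left(s,E \right)} = 21$ ($I{\left(s,E \right)} = 15 + 3 \cdot 2 = 15 + 6 = 21$)
$N{\left(D \right)} = 21 + 2 D^{2}$ ($N{\left(D \right)} = \left(D^{2} + D D\right) + 21 = \left(D^{2} + D^{2}\right) + 21 = 2 D^{2} + 21 = 21 + 2 D^{2}$)
$d{\left(H \right)} = \frac{-4 + 2 H}{21 + H + 2 H^{2}}$ ($d{\left(H \right)} = \frac{H + \left(H - 4\right)}{H + \left(21 + 2 H^{2}\right)} = \frac{H + \left(-4 + H\right)}{21 + H + 2 H^{2}} = \frac{-4 + 2 H}{21 + H + 2 H^{2}}$)
$- \frac{87301}{d{\left(-72 \right)}} = - \frac{87301}{2 \frac{1}{21 - 72 + 2 \left(-72\right)^{2}} \left(-2 - 72\right)} = - \frac{87301}{2 \frac{1}{21 - 72 + 2 \cdot 5184} \left(-74\right)} = - \frac{87301}{2 \frac{1}{21 - 72 + 10368} \left(-74\right)} = - \frac{87301}{2 \cdot \frac{1}{10317} \left(-74\right)} = - \frac{87301}{- \frac{148}{10317}} = \left(-87301\right) \left(- \frac{10317}{148}\right) = \frac{900684417}{148}$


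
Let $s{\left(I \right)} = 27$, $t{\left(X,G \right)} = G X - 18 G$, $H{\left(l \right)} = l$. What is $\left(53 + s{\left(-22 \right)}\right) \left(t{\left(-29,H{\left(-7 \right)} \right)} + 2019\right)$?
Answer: $187840$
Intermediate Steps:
$t{\left(X,G \right)} = - 18 G + G X$
$\left(53 + s{\left(-22 \right)}\right) \left(t{\left(-29,H{\left(-7 \right)} \right)} + 2019\right) = \left(53 + 27\right) \left(- 7 \left(-18 - 29\right) + 2019\right) = 80 \left(\left(-7\right) \left(-47\right) + 2019\right) = 80 \left(329 + 2019\right) = 80 \cdot 2348 = 187840$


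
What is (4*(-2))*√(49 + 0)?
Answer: -56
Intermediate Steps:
(4*(-2))*√(49 + 0) = -8*√49 = -8*7 = -56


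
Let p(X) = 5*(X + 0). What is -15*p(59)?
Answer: -4425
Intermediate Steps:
p(X) = 5*X
-15*p(59) = -75*59 = -15*295 = -4425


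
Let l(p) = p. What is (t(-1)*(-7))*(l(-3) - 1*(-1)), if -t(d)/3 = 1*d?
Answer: 42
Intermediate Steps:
t(d) = -3*d
(t(-1)*(-7))*(l(-3) - 1*(-1)) = (-3*(-1)*(-7))*(-3 - 1*(-1)) = (3*(-7))*(-3 + 1) = -21*(-2) = 42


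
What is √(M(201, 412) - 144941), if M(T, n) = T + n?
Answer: 2*I*√36082 ≈ 379.91*I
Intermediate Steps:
√(M(201, 412) - 144941) = √((201 + 412) - 144941) = √(613 - 144941) = √(-144328) = 2*I*√36082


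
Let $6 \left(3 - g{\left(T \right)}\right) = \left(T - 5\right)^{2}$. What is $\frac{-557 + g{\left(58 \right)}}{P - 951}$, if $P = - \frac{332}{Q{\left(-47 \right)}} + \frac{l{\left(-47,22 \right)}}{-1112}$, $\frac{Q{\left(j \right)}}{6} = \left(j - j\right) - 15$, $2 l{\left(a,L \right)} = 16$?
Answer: $\frac{12787305}{11850952} \approx 1.079$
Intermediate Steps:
$l{\left(a,L \right)} = 8$ ($l{\left(a,L \right)} = \frac{1}{2} \cdot 16 = 8$)
$g{\left(T \right)} = 3 - \frac{\left(-5 + T\right)^{2}}{6}$ ($g{\left(T \right)} = 3 - \frac{\left(T - 5\right)^{2}}{6} = 3 - \frac{\left(-5 + T\right)^{2}}{6}$)
$Q{\left(j \right)} = -90$ ($Q{\left(j \right)} = 6 \left(\left(j - j\right) - 15\right) = 6 \left(0 - 15\right) = 6 \left(-15\right) = -90$)
$P = \frac{23029}{6255}$ ($P = - \frac{332}{-90} + \frac{8}{-1112} = \left(-332\right) \left(- \frac{1}{90}\right) + 8 \left(- \frac{1}{1112}\right) = \frac{166}{45} - \frac{1}{139} = \frac{23029}{6255} \approx 3.6817$)
$\frac{-557 + g{\left(58 \right)}}{P - 951} = \frac{-557 + \left(3 - \frac{\left(-5 + 58\right)^{2}}{6}\right)}{\frac{23029}{6255} - 951} = \frac{-557 + \left(3 - \frac{53^{2}}{6}\right)}{- \frac{5925476}{6255}} = \left(-557 + \left(3 - \frac{2809}{6}\right)\right) \left(- \frac{6255}{5925476}\right) = \left(-557 - \frac{2791}{6}\right) \left(- \frac{6255}{5925476}\right) = \left(- \frac{6133}{6}\right) \left(- \frac{6255}{5925476}\right) = \frac{12787305}{11850952}$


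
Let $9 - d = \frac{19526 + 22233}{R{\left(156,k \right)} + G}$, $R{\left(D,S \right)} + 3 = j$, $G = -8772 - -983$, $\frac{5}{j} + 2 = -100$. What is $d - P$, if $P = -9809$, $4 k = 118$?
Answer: $\frac{7807497820}{794789} \approx 9823.4$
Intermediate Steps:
$k = \frac{59}{2}$ ($k = \frac{1}{4} \cdot 118 = \frac{59}{2} \approx 29.5$)
$j = - \frac{5}{102}$ ($j = \frac{5}{-2 - 100} = \frac{5}{-102} = 5 \left(- \frac{1}{102}\right) = - \frac{5}{102} \approx -0.04902$)
$G = -7789$ ($G = -8772 + 983 = -7789$)
$R{\left(D,S \right)} = - \frac{311}{102}$ ($R{\left(D,S \right)} = -3 - \frac{5}{102} = - \frac{311}{102}$)
$d = \frac{11412519}{794789}$ ($d = 9 - \frac{19526 + 22233}{- \frac{311}{102} - 7789} = 9 - \frac{41759}{- \frac{794789}{102}} = 9 - 41759 \left(- \frac{102}{794789}\right) = 9 - - \frac{4259418}{794789} = 9 + \frac{4259418}{794789} = \frac{11412519}{794789} \approx 14.359$)
$d - P = \frac{11412519}{794789} - -9809 = \frac{11412519}{794789} + 9809 = \frac{7807497820}{794789}$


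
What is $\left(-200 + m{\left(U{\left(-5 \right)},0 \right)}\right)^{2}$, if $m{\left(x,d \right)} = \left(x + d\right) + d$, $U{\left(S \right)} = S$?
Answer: $42025$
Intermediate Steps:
$m{\left(x,d \right)} = x + 2 d$ ($m{\left(x,d \right)} = \left(d + x\right) + d = x + 2 d$)
$\left(-200 + m{\left(U{\left(-5 \right)},0 \right)}\right)^{2} = \left(-200 + \left(-5 + 2 \cdot 0\right)\right)^{2} = \left(-200 + \left(-5 + 0\right)\right)^{2} = \left(-200 - 5\right)^{2} = \left(-205\right)^{2} = 42025$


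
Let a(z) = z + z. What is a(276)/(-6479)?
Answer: -552/6479 ≈ -0.085198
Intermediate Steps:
a(z) = 2*z
a(276)/(-6479) = (2*276)/(-6479) = 552*(-1/6479) = -552/6479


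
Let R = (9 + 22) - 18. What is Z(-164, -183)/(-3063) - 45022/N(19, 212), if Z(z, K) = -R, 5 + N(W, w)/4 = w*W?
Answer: -22948865/8214966 ≈ -2.7935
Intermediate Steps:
N(W, w) = -20 + 4*W*w (N(W, w) = -20 + 4*(w*W) = -20 + 4*(W*w) = -20 + 4*W*w)
R = 13 (R = 31 - 18 = 13)
Z(z, K) = -13 (Z(z, K) = -1*13 = -13)
Z(-164, -183)/(-3063) - 45022/N(19, 212) = -13/(-3063) - 45022/(-20 + 4*19*212) = -13*(-1/3063) - 45022/(-20 + 16112) = 13/3063 - 45022/16092 = 13/3063 - 45022*1/16092 = 13/3063 - 22511/8046 = -22948865/8214966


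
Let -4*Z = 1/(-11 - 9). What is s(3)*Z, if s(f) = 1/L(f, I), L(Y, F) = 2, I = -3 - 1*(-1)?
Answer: 1/160 ≈ 0.0062500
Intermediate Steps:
I = -2 (I = -3 + 1 = -2)
s(f) = ½ (s(f) = 1/2 = ½)
Z = 1/80 (Z = -1/(4*(-11 - 9)) = -¼/(-20) = -¼*(-1/20) = 1/80 ≈ 0.012500)
s(3)*Z = (½)*(1/80) = 1/160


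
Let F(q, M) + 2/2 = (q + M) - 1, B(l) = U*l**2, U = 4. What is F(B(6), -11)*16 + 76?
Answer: 2172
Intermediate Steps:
B(l) = 4*l**2
F(q, M) = -2 + M + q (F(q, M) = -1 + ((q + M) - 1) = -1 + ((M + q) - 1) = -1 + (-1 + M + q) = -2 + M + q)
F(B(6), -11)*16 + 76 = (-2 - 11 + 4*6**2)*16 + 76 = (-2 - 11 + 4*36)*16 + 76 = (-2 - 11 + 144)*16 + 76 = 131*16 + 76 = 2096 + 76 = 2172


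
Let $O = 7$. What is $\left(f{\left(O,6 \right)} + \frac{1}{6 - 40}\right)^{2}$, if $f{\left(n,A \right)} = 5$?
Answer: $\frac{28561}{1156} \approx 24.707$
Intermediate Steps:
$\left(f{\left(O,6 \right)} + \frac{1}{6 - 40}\right)^{2} = \left(5 + \frac{1}{6 - 40}\right)^{2} = \left(5 + \frac{1}{-34}\right)^{2} = \left(5 - \frac{1}{34}\right)^{2} = \left(\frac{169}{34}\right)^{2} = \frac{28561}{1156}$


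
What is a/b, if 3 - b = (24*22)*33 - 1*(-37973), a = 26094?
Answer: -13047/27697 ≈ -0.47106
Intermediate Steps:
b = -55394 (b = 3 - ((24*22)*33 - 1*(-37973)) = 3 - (528*33 + 37973) = 3 - (17424 + 37973) = 3 - 1*55397 = 3 - 55397 = -55394)
a/b = 26094/(-55394) = 26094*(-1/55394) = -13047/27697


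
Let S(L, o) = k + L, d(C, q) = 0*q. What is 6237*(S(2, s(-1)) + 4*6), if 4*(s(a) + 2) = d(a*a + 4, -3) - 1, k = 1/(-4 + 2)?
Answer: 318087/2 ≈ 1.5904e+5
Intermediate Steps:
k = -1/2 (k = 1/(-2) = -1/2 ≈ -0.50000)
d(C, q) = 0
s(a) = -9/4 (s(a) = -2 + (0 - 1)/4 = -2 + (1/4)*(-1) = -2 - 1/4 = -9/4)
S(L, o) = -1/2 + L
6237*(S(2, s(-1)) + 4*6) = 6237*((-1/2 + 2) + 4*6) = 6237*(3/2 + 24) = 6237*(51/2) = 318087/2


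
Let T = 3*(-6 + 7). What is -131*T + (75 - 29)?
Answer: -347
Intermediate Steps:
T = 3 (T = 3*1 = 3)
-131*T + (75 - 29) = -131*3 + (75 - 29) = -393 + 46 = -347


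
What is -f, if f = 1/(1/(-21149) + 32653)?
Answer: -21149/690578296 ≈ -3.0625e-5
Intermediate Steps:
f = 21149/690578296 (f = 1/(-1/21149 + 32653) = 1/(690578296/21149) = 21149/690578296 ≈ 3.0625e-5)
-f = -1*21149/690578296 = -21149/690578296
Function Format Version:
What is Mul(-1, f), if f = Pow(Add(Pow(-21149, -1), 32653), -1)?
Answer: Rational(-21149, 690578296) ≈ -3.0625e-5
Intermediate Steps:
f = Rational(21149, 690578296) (f = Pow(Add(Rational(-1, 21149), 32653), -1) = Pow(Rational(690578296, 21149), -1) = Rational(21149, 690578296) ≈ 3.0625e-5)
Mul(-1, f) = Mul(-1, Rational(21149, 690578296)) = Rational(-21149, 690578296)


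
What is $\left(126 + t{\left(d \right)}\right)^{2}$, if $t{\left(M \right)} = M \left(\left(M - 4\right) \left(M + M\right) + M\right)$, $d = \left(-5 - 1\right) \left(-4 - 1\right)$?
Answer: $2287326276$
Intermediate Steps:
$d = 30$ ($d = \left(-6\right) \left(-5\right) = 30$)
$t{\left(M \right)} = M \left(M + 2 M \left(-4 + M\right)\right)$ ($t{\left(M \right)} = M \left(\left(-4 + M\right) 2 M + M\right) = M \left(2 M \left(-4 + M\right) + M\right) = M \left(M + 2 M \left(-4 + M\right)\right)$)
$\left(126 + t{\left(d \right)}\right)^{2} = \left(126 + 30^{2} \left(-7 + 2 \cdot 30\right)\right)^{2} = \left(126 + 900 \left(-7 + 60\right)\right)^{2} = \left(126 + 900 \cdot 53\right)^{2} = \left(126 + 47700\right)^{2} = 47826^{2} = 2287326276$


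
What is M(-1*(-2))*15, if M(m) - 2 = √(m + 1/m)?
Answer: 30 + 15*√10/2 ≈ 53.717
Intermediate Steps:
M(m) = 2 + √(m + 1/m)
M(-1*(-2))*15 = (2 + √(-1*(-2) + 1/(-1*(-2))))*15 = (2 + √(2 + 1/2))*15 = (2 + √(2 + ½))*15 = (2 + √(5/2))*15 = (2 + √10/2)*15 = 30 + 15*√10/2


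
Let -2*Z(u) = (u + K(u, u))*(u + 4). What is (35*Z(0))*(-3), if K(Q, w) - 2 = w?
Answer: 420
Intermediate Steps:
K(Q, w) = 2 + w
Z(u) = -(2 + 2*u)*(4 + u)/2 (Z(u) = -(u + (2 + u))*(u + 4)/2 = -(2 + 2*u)*(4 + u)/2)
(35*Z(0))*(-3) = (35*(-4 - 1*0**2 - 5*0))*(-3) = (35*(-4 - 1*0 + 0))*(-3) = (35*(-4 + 0 + 0))*(-3) = (35*(-4))*(-3) = -140*(-3) = 420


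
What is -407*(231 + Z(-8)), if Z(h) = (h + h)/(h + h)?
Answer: -94424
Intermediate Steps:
Z(h) = 1 (Z(h) = (2*h)/((2*h)) = (2*h)*(1/(2*h)) = 1)
-407*(231 + Z(-8)) = -407*(231 + 1) = -407*232 = -94424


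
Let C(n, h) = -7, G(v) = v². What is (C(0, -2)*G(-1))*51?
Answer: -357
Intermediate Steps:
(C(0, -2)*G(-1))*51 = -7*(-1)²*51 = -7*1*51 = -7*51 = -357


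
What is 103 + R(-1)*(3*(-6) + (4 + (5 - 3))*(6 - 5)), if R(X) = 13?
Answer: -53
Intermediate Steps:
103 + R(-1)*(3*(-6) + (4 + (5 - 3))*(6 - 5)) = 103 + 13*(3*(-6) + (4 + (5 - 3))*(6 - 5)) = 103 + 13*(-18 + (4 + 2)*1) = 103 + 13*(-18 + 6*1) = 103 + 13*(-18 + 6) = 103 + 13*(-12) = 103 - 156 = -53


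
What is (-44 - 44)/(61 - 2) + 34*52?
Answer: 104224/59 ≈ 1766.5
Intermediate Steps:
(-44 - 44)/(61 - 2) + 34*52 = -88/59 + 1768 = 104224/59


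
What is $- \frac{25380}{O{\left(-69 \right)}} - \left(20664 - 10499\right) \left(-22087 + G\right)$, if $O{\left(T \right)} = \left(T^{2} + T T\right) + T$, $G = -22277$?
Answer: $\frac{1420975140600}{3151} \approx 4.5096 \cdot 10^{8}$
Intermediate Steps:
$O{\left(T \right)} = T + 2 T^{2}$ ($O{\left(T \right)} = \left(T^{2} + T^{2}\right) + T = 2 T^{2} + T = T + 2 T^{2}$)
$- \frac{25380}{O{\left(-69 \right)}} - \left(20664 - 10499\right) \left(-22087 + G\right) = - \frac{25380}{\left(-69\right) \left(1 + 2 \left(-69\right)\right)} - \left(20664 - 10499\right) \left(-22087 - 22277\right) = - \frac{25380}{\left(-69\right) \left(1 - 138\right)} - 10165 \left(-44364\right) = - \frac{25380}{\left(-69\right) \left(-137\right)} - -450960060 = - \frac{25380}{9453} + 450960060 = \left(-25380\right) \frac{1}{9453} + 450960060 = - \frac{8460}{3151} + 450960060 = \frac{1420975140600}{3151}$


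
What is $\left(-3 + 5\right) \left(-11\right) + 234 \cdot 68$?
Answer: $15890$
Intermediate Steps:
$\left(-3 + 5\right) \left(-11\right) + 234 \cdot 68 = 2 \left(-11\right) + 15912 = -22 + 15912 = 15890$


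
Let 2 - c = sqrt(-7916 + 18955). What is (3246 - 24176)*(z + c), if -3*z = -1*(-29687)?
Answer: 621223330/3 + 20930*sqrt(11039) ≈ 2.0927e+8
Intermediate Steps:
c = 2 - sqrt(11039) (c = 2 - sqrt(-7916 + 18955) = 2 - sqrt(11039) ≈ -103.07)
z = -29687/3 (z = -(-1)*(-29687)/3 = -1/3*29687 = -29687/3 ≈ -9895.7)
(3246 - 24176)*(z + c) = (3246 - 24176)*(-29687/3 + (2 - sqrt(11039))) = -20930*(-29681/3 - sqrt(11039)) = 621223330/3 + 20930*sqrt(11039)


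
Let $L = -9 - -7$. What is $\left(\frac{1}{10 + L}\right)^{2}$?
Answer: $\frac{1}{64} \approx 0.015625$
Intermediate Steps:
$L = -2$ ($L = -9 + 7 = -2$)
$\left(\frac{1}{10 + L}\right)^{2} = \left(\frac{1}{10 - 2}\right)^{2} = \left(\frac{1}{8}\right)^{2} = \frac{1}{64}$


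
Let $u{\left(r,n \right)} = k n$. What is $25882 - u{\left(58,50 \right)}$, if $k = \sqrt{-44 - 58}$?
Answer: $25882 - 50 i \sqrt{102} \approx 25882.0 - 504.98 i$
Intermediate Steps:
$k = i \sqrt{102}$ ($k = \sqrt{-102} = i \sqrt{102} \approx 10.1 i$)
$u{\left(r,n \right)} = i n \sqrt{102}$ ($u{\left(r,n \right)} = i \sqrt{102} n = i n \sqrt{102}$)
$25882 - u{\left(58,50 \right)} = 25882 - i 50 \sqrt{102} = 25882 - 50 i \sqrt{102}$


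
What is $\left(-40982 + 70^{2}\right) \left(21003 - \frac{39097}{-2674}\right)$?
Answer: $- \frac{1013924387879}{1337} \approx -7.5836 \cdot 10^{8}$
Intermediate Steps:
$\left(-40982 + 70^{2}\right) \left(21003 - \frac{39097}{-2674}\right) = \left(-40982 + 4900\right) \left(21003 - - \frac{39097}{2674}\right) = - 36082 \left(21003 + \frac{39097}{2674}\right) = \left(-36082\right) \frac{56201119}{2674} = - \frac{1013924387879}{1337}$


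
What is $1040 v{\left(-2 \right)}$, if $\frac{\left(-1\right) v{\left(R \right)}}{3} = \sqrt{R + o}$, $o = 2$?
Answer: $0$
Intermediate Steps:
$v{\left(R \right)} = - 3 \sqrt{2 + R}$ ($v{\left(R \right)} = - 3 \sqrt{R + 2} = - 3 \sqrt{2 + R}$)
$1040 v{\left(-2 \right)} = 1040 \left(- 3 \sqrt{2 - 2}\right) = 1040 \left(- 3 \sqrt{0}\right) = 1040 \left(\left(-3\right) 0\right) = 1040 \cdot 0 = 0$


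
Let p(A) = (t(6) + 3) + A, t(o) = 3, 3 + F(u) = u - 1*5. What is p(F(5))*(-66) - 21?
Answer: -219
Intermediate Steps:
F(u) = -8 + u (F(u) = -3 + (u - 1*5) = -3 + (u - 5) = -3 + (-5 + u) = -8 + u)
p(A) = 6 + A (p(A) = (3 + 3) + A = 6 + A)
p(F(5))*(-66) - 21 = (6 + (-8 + 5))*(-66) - 21 = (6 - 3)*(-66) - 21 = 3*(-66) - 21 = -198 - 21 = -219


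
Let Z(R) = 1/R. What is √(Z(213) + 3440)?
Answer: √156069573/213 ≈ 58.652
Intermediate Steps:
√(Z(213) + 3440) = √(1/213 + 3440) = √(732721/213) = √156069573/213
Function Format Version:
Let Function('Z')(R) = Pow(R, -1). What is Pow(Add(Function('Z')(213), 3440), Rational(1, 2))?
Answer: Mul(Rational(1, 213), Pow(156069573, Rational(1, 2))) ≈ 58.652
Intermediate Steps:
Pow(Add(Function('Z')(213), 3440), Rational(1, 2)) = Pow(Add(Pow(213, -1), 3440), Rational(1, 2)) = Pow(Add(Rational(1, 213), 3440), Rational(1, 2)) = Pow(Rational(732721, 213), Rational(1, 2)) = Mul(Rational(1, 213), Pow(156069573, Rational(1, 2)))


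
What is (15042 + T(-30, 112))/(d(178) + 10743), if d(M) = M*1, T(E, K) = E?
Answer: 15012/10921 ≈ 1.3746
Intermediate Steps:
d(M) = M
(15042 + T(-30, 112))/(d(178) + 10743) = (15042 - 30)/(178 + 10743) = 15012/10921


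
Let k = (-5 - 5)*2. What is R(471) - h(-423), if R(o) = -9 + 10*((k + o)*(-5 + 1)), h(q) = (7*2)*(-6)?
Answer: -17965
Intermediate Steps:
k = -20 (k = -10*2 = -20)
h(q) = -84 (h(q) = 14*(-6) = -84)
R(o) = 791 - 40*o (R(o) = -9 + 10*((-20 + o)*(-5 + 1)) = -9 + 10*((-20 + o)*(-4)) = -9 + 10*(80 - 4*o) = -9 + (800 - 40*o) = 791 - 40*o)
R(471) - h(-423) = (791 - 40*471) - 1*(-84) = (791 - 18840) + 84 = -18049 + 84 = -17965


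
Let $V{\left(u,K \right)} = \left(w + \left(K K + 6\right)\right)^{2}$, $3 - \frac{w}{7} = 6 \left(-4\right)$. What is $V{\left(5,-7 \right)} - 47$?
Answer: $59489$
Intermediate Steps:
$w = 189$ ($w = 21 - 7 \cdot 6 \left(-4\right) = 21 - -168 = 21 + 168 = 189$)
$V{\left(u,K \right)} = \left(195 + K^{2}\right)^{2}$ ($V{\left(u,K \right)} = \left(189 + \left(K K + 6\right)\right)^{2} = \left(189 + \left(K^{2} + 6\right)\right)^{2} = \left(189 + \left(6 + K^{2}\right)\right)^{2} = \left(195 + K^{2}\right)^{2}$)
$V{\left(5,-7 \right)} - 47 = \left(195 + \left(-7\right)^{2}\right)^{2} - 47 = \left(195 + 49\right)^{2} - 47 = 244^{2} - 47 = 59536 - 47 = 59489$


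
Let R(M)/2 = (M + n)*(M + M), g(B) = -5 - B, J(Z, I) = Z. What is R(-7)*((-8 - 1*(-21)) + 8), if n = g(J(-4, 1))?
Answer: 4704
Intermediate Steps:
n = -1 (n = -5 - 1*(-4) = -5 + 4 = -1)
R(M) = 4*M*(-1 + M) (R(M) = 2*((M - 1)*(M + M)) = 2*((-1 + M)*(2*M)) = 2*(2*M*(-1 + M)) = 4*M*(-1 + M))
R(-7)*((-8 - 1*(-21)) + 8) = (4*(-7)*(-1 - 7))*((-8 - 1*(-21)) + 8) = (4*(-7)*(-8))*((-8 + 21) + 8) = 224*(13 + 8) = 224*21 = 4704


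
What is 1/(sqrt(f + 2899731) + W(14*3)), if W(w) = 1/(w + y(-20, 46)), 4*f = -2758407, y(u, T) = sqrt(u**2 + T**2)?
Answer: 2*(21 + sqrt(629))/(1 + sqrt(8840517)*(21 + sqrt(629))) ≈ 0.00067265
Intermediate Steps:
y(u, T) = sqrt(T**2 + u**2)
f = -2758407/4 (f = (1/4)*(-2758407) = -2758407/4 ≈ -6.8960e+5)
W(w) = 1/(w + 2*sqrt(629)) (W(w) = 1/(w + sqrt(46**2 + (-20)**2)) = 1/(w + sqrt(2116 + 400)) = 1/(w + sqrt(2516)) = 1/(w + 2*sqrt(629)))
1/(sqrt(f + 2899731) + W(14*3)) = 1/(sqrt(-2758407/4 + 2899731) + 1/(14*3 + 2*sqrt(629))) = 1/(sqrt(8840517/4) + 1/(42 + 2*sqrt(629))) = 1/(sqrt(8840517)/2 + 1/(42 + 2*sqrt(629))) = 1/(1/(42 + 2*sqrt(629)) + sqrt(8840517)/2)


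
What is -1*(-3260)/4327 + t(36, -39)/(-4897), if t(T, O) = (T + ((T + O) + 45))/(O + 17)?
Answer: 175775173/233082509 ≈ 0.75413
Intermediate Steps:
t(T, O) = (45 + O + 2*T)/(17 + O) (t(T, O) = (T + ((O + T) + 45))/(17 + O) = (T + (45 + O + T))/(17 + O) = (45 + O + 2*T)/(17 + O))
-1*(-3260)/4327 + t(36, -39)/(-4897) = -1*(-3260)/4327 + ((45 - 39 + 2*36)/(17 - 39))/(-4897) = 3260*(1/4327) + ((45 - 39 + 72)/(-22))*(-1/4897) = 3260/4327 - 1/22*78*(-1/4897) = 3260/4327 - 39/11*(-1/4897) = 3260/4327 + 39/53867 = 175775173/233082509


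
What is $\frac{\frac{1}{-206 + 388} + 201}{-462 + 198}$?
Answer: $- \frac{36583}{48048} \approx -0.76138$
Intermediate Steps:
$\frac{\frac{1}{-206 + 388} + 201}{-462 + 198} = \frac{\frac{1}{182} + 201}{-264} = \left(\frac{1}{182} + 201\right) \left(- \frac{1}{264}\right) = \frac{36583}{182} \left(- \frac{1}{264}\right) = - \frac{36583}{48048}$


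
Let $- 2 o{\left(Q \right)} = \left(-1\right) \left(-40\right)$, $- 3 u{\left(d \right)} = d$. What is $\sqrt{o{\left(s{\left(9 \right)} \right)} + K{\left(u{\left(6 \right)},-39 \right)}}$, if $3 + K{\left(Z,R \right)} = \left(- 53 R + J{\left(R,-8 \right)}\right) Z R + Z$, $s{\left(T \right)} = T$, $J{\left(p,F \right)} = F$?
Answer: $\sqrt{160577} \approx 400.72$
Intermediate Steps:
$u{\left(d \right)} = - \frac{d}{3}$
$o{\left(Q \right)} = -20$ ($o{\left(Q \right)} = - \frac{\left(-1\right) \left(-40\right)}{2} = \left(- \frac{1}{2}\right) 40 = -20$)
$K{\left(Z,R \right)} = -3 + Z + R Z \left(-8 - 53 R\right)$ ($K{\left(Z,R \right)} = -3 + \left(\left(- 53 R - 8\right) Z R + Z\right) = -3 + \left(\left(-8 - 53 R\right) Z R + Z\right) = -3 + \left(Z \left(-8 - 53 R\right) R + Z\right) = -3 + \left(R Z \left(-8 - 53 R\right) + Z\right) = -3 + \left(Z + R Z \left(-8 - 53 R\right)\right) = -3 + Z + R Z \left(-8 - 53 R\right)$)
$\sqrt{o{\left(s{\left(9 \right)} \right)} + K{\left(u{\left(6 \right)},-39 \right)}} = \sqrt{-20 - \left(5 - \left(-104\right) 6 + 53 \left(\left(- \frac{1}{3}\right) 6\right) \left(-39\right)^{2}\right)} = \sqrt{-20 - \left(5 - 161226 + 624\right)} = \sqrt{-20 - -160597} = \sqrt{-20 + 160597} = \sqrt{160577}$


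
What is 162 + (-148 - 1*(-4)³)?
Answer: 78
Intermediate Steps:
162 + (-148 - 1*(-4)³) = 162 + (-148 - 1*(-64)) = 162 + (-148 + 64) = 162 - 84 = 78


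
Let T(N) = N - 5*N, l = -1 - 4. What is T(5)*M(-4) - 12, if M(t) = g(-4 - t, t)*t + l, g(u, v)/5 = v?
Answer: -1512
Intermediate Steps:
g(u, v) = 5*v
l = -5
T(N) = -4*N
M(t) = -5 + 5*t**2 (M(t) = (5*t)*t - 5 = 5*t**2 - 5 = -5 + 5*t**2)
T(5)*M(-4) - 12 = (-4*5)*(-5 + 5*(-4)**2) - 12 = -20*(-5 + 5*16) - 12 = -20*(-5 + 80) - 12 = -20*75 - 12 = -1500 - 12 = -1512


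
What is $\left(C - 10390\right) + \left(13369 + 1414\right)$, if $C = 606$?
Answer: $4999$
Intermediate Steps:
$\left(C - 10390\right) + \left(13369 + 1414\right) = \left(606 - 10390\right) + \left(13369 + 1414\right) = -9784 + 14783 = 4999$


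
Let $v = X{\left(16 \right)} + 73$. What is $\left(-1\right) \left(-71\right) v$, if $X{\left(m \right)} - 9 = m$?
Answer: $6958$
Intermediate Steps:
$X{\left(m \right)} = 9 + m$
$v = 98$ ($v = \left(9 + 16\right) + 73 = 25 + 73 = 98$)
$\left(-1\right) \left(-71\right) v = \left(-1\right) \left(-71\right) 98 = 71 \cdot 98 = 6958$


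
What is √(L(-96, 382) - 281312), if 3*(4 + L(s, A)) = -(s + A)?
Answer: I*√2532702/3 ≈ 530.48*I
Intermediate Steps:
L(s, A) = -4 - A/3 - s/3 (L(s, A) = -4 + (-(s + A))/3 = -4 + (-(A + s))/3 = -4 + (-A - s)/3 = -4 + (-A/3 - s/3) = -4 - A/3 - s/3)
√(L(-96, 382) - 281312) = √((-4 - ⅓*382 - ⅓*(-96)) - 281312) = √((-4 - 382/3 + 32) - 281312) = √(-298/3 - 281312) = √(-844234/3) = I*√2532702/3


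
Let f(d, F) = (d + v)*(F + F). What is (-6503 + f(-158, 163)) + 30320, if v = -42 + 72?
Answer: -17911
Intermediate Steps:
v = 30
f(d, F) = 2*F*(30 + d) (f(d, F) = (d + 30)*(F + F) = (30 + d)*(2*F) = 2*F*(30 + d))
(-6503 + f(-158, 163)) + 30320 = (-6503 + 2*163*(30 - 158)) + 30320 = (-6503 + 2*163*(-128)) + 30320 = (-6503 - 41728) + 30320 = -48231 + 30320 = -17911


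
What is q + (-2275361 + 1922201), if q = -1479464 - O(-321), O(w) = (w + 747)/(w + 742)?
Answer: -771535130/421 ≈ -1.8326e+6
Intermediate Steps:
O(w) = (747 + w)/(742 + w)
q = -622854770/421 (q = -1479464 - (747 - 321)/(742 - 321) = -1479464 - 426/421 = -622854770/421 ≈ -1.4795e+6)
q + (-2275361 + 1922201) = -622854770/421 + (-2275361 + 1922201) = -622854770/421 - 353160 = -771535130/421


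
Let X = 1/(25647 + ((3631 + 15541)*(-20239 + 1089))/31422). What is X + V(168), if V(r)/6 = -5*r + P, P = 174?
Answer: -876594979821/219368117 ≈ -3996.0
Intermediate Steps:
V(r) = 1044 - 30*r (V(r) = 6*(-5*r + 174) = 6*(174 - 5*r) = 1044 - 30*r)
X = 15711/219368117 (X = 1/(25647 + (19172*(-19150))*(1/31422)) = 1/(25647 - 367143800*1/31422) = 1/(25647 - 183571900/15711) = 1/(219368117/15711) = 15711/219368117 ≈ 7.1619e-5)
X + V(168) = 15711/219368117 + (1044 - 30*168) = 15711/219368117 + (1044 - 5040) = 15711/219368117 - 3996 = -876594979821/219368117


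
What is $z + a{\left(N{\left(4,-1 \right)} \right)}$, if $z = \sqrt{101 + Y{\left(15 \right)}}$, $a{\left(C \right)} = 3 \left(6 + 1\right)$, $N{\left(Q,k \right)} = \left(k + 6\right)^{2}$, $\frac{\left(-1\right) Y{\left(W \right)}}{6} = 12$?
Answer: $21 + \sqrt{29} \approx 26.385$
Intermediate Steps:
$Y{\left(W \right)} = -72$ ($Y{\left(W \right)} = \left(-6\right) 12 = -72$)
$N{\left(Q,k \right)} = \left(6 + k\right)^{2}$
$a{\left(C \right)} = 21$ ($a{\left(C \right)} = 3 \cdot 7 = 21$)
$z = \sqrt{29}$ ($z = \sqrt{101 - 72} = \sqrt{29} \approx 5.3852$)
$z + a{\left(N{\left(4,-1 \right)} \right)} = \sqrt{29} + 21 = 21 + \sqrt{29}$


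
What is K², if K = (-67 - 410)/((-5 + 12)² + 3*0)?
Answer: 227529/2401 ≈ 94.764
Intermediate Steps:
K = -477/49 (K = -477/(7² + 0) = -477/(49 + 0) = -477/49 ≈ -9.7347)
K² = (-477/49)² = 227529/2401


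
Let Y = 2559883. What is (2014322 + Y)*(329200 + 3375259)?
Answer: 16944954880095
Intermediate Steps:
(2014322 + Y)*(329200 + 3375259) = (2014322 + 2559883)*(329200 + 3375259) = 4574205*3704459 = 16944954880095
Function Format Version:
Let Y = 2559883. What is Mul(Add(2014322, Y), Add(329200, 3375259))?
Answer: 16944954880095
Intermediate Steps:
Mul(Add(2014322, Y), Add(329200, 3375259)) = Mul(Add(2014322, 2559883), Add(329200, 3375259)) = Mul(4574205, 3704459) = 16944954880095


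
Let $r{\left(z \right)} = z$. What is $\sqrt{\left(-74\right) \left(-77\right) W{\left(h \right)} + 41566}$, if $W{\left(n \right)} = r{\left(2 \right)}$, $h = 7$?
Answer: $\sqrt{52962} \approx 230.13$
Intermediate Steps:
$W{\left(n \right)} = 2$
$\sqrt{\left(-74\right) \left(-77\right) W{\left(h \right)} + 41566} = \sqrt{\left(-74\right) \left(-77\right) 2 + 41566} = \sqrt{5698 \cdot 2 + 41566} = \sqrt{11396 + 41566} = \sqrt{52962}$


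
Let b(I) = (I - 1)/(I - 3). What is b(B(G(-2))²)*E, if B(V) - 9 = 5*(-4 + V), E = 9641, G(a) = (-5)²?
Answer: 125284795/12993 ≈ 9642.5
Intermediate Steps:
G(a) = 25
B(V) = -11 + 5*V (B(V) = 9 + 5*(-4 + V) = 9 + (-20 + 5*V) = -11 + 5*V)
b(I) = (-1 + I)/(-3 + I)
b(B(G(-2))²)*E = ((-1 + (-11 + 5*25)²)/(-3 + (-11 + 5*25)²))*9641 = ((-1 + (-11 + 125)²)/(-3 + (-11 + 125)²))*9641 = ((-1 + 114²)/(-3 + 114²))*9641 = ((-1 + 12996)/(-3 + 12996))*9641 = (12995/12993)*9641 = 125284795/12993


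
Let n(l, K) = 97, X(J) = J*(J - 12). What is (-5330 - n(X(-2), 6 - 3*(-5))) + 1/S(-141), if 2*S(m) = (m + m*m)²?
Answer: -1057363032599/194833800 ≈ -5427.0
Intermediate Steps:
X(J) = J*(-12 + J)
S(m) = (m + m²)²/2 (S(m) = (m + m*m)²/2 = (m + m²)²/2)
(-5330 - n(X(-2), 6 - 3*(-5))) + 1/S(-141) = (-5330 - 1*97) + 1/((½)*(-141)²*(1 - 141)²) = (-5330 - 97) + 1/((½)*19881*(-140)²) = -5427 + 1/((½)*19881*19600) = -5427 + 1/194833800 = -1057363032599/194833800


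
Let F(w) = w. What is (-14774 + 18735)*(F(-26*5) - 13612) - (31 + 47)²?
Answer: -54438146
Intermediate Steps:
(-14774 + 18735)*(F(-26*5) - 13612) - (31 + 47)² = (-14774 + 18735)*(-26*5 - 13612) - (31 + 47)² = 3961*(-130 - 13612) - 1*78² = 3961*(-13742) - 1*6084 = -54432062 - 6084 = -54438146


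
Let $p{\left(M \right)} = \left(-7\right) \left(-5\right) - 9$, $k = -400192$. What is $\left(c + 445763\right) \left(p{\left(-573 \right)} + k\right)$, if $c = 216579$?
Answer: $-265046748772$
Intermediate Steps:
$p{\left(M \right)} = 26$ ($p{\left(M \right)} = 35 - 9 = 26$)
$\left(c + 445763\right) \left(p{\left(-573 \right)} + k\right) = \left(216579 + 445763\right) \left(26 - 400192\right) = 662342 \left(-400166\right) = -265046748772$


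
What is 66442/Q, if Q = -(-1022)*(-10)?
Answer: -33221/5110 ≈ -6.5012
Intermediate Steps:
Q = -10220 (Q = -146*70 = -10220)
66442/Q = 66442/(-10220) = 66442*(-1/10220) = -33221/5110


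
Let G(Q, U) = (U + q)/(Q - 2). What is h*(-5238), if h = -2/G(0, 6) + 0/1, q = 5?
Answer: -20952/11 ≈ -1904.7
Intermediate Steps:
G(Q, U) = (5 + U)/(-2 + Q) (G(Q, U) = (U + 5)/(Q - 2) = (5 + U)/(-2 + Q))
h = 4/11 (h = -2*(-2 + 0)/(5 + 6) + 0/1 = -2/(11/(-2)) + 0*1 = -2/((-½*11)) + 0 = -2/(-11/2) + 0 = -2*(-2/11) + 0 = 4/11 + 0 = 4/11 ≈ 0.36364)
h*(-5238) = (4/11)*(-5238) = -20952/11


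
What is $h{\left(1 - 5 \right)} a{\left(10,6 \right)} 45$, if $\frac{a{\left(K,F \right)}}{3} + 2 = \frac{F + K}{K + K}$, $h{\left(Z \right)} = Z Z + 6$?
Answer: $-3564$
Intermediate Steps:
$h{\left(Z \right)} = 6 + Z^{2}$ ($h{\left(Z \right)} = Z^{2} + 6 = 6 + Z^{2}$)
$a{\left(K,F \right)} = -6 + \frac{3 \left(F + K\right)}{2 K}$ ($a{\left(K,F \right)} = -6 + 3 \frac{F + K}{K + K} = -6 + 3 \frac{F + K}{2 K} = -6 + \frac{3 \left(F + K\right)}{2 K}$)
$h{\left(1 - 5 \right)} a{\left(10,6 \right)} 45 = \left(6 + \left(1 - 5\right)^{2}\right) \frac{3 \left(6 - 30\right)}{2 \cdot 10} \cdot 45 = \left(6 + \left(1 - 5\right)^{2}\right) \frac{3}{2} \cdot \frac{1}{10} \left(6 - 30\right) 45 = \left(6 + \left(-4\right)^{2}\right) \frac{3}{2} \cdot \frac{1}{10} \left(-24\right) 45 = \left(6 + 16\right) \left(- \frac{18}{5}\right) 45 = 22 \left(- \frac{18}{5}\right) 45 = \left(- \frac{396}{5}\right) 45 = -3564$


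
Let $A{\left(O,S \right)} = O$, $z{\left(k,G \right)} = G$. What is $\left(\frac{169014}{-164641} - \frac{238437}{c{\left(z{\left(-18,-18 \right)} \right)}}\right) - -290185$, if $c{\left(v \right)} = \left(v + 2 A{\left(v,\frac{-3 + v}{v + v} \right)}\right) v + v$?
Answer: $\frac{5059913200513}{17451946} \approx 2.8993 \cdot 10^{5}$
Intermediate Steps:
$c{\left(v \right)} = v + 3 v^{2}$ ($c{\left(v \right)} = \left(v + 2 v\right) v + v = 3 v v + v = 3 v^{2} + v = v + 3 v^{2}$)
$\left(\frac{169014}{-164641} - \frac{238437}{c{\left(z{\left(-18,-18 \right)} \right)}}\right) - -290185 = \left(\frac{169014}{-164641} - \frac{238437}{\left(-18\right) \left(1 + 3 \left(-18\right)\right)}\right) - -290185 = \left(169014 \left(- \frac{1}{164641}\right) - \frac{238437}{\left(-18\right) \left(1 - 54\right)}\right) + 290185 = \left(- \frac{169014}{164641} - \frac{238437}{\left(-18\right) \left(-53\right)}\right) + 290185 = \left(- \frac{169014}{164641} - \frac{238437}{954}\right) + 290185 = \left(- \frac{169014}{164641} - \frac{26493}{106}\right) + 290185 = - \frac{4379749497}{17451946} + 290185 = \frac{5059913200513}{17451946}$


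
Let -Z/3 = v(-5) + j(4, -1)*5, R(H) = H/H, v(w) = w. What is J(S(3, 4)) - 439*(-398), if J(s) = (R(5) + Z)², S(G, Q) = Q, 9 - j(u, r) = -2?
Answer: 196923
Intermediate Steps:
j(u, r) = 11 (j(u, r) = 9 - 1*(-2) = 9 + 2 = 11)
R(H) = 1
Z = -150 (Z = -3*(-5 + 11*5) = -3*(-5 + 55) = -3*50 = -150)
J(s) = 22201 (J(s) = (1 - 150)² = (-149)² = 22201)
J(S(3, 4)) - 439*(-398) = 22201 - 439*(-398) = 22201 + 174722 = 196923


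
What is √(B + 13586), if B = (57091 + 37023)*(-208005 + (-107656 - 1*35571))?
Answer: I*√33055834862 ≈ 1.8181e+5*I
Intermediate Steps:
B = -33055848448 (B = 94114*(-208005 + (-107656 - 35571)) = 94114*(-208005 - 143227) = 94114*(-351232) = -33055848448)
√(B + 13586) = √(-33055848448 + 13586) = √(-33055834862) = I*√33055834862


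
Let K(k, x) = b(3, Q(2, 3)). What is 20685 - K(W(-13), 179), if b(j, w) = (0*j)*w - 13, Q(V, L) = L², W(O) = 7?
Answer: 20698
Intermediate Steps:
b(j, w) = -13 (b(j, w) = 0*w - 13 = 0 - 13 = -13)
K(k, x) = -13
20685 - K(W(-13), 179) = 20685 - 1*(-13) = 20685 + 13 = 20698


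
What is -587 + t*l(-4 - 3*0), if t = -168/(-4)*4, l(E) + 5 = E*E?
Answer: 1261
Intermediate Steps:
l(E) = -5 + E² (l(E) = -5 + E*E = -5 + E²)
t = 168 (t = -168*(-¼)*4 = 42*4 = 168)
-587 + t*l(-4 - 3*0) = -587 + 168*(-5 + (-4 - 3*0)²) = -587 + 168*(-5 + (-4 + 0)²) = -587 + 168*(-5 + (-4)²) = -587 + 168*(-5 + 16) = -587 + 168*11 = -587 + 1848 = 1261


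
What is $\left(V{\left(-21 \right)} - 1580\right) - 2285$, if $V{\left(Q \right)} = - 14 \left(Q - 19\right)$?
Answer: $-3305$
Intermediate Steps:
$V{\left(Q \right)} = 266 - 14 Q$ ($V{\left(Q \right)} = - 14 \left(-19 + Q\right) = 266 - 14 Q$)
$\left(V{\left(-21 \right)} - 1580\right) - 2285 = \left(\left(266 - -294\right) - 1580\right) - 2285 = \left(\left(266 + 294\right) - 1580\right) - 2285 = \left(560 - 1580\right) - 2285 = -1020 - 2285 = -3305$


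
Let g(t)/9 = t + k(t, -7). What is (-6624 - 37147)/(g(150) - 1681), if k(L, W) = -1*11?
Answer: 43771/430 ≈ 101.79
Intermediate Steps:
k(L, W) = -11
g(t) = -99 + 9*t (g(t) = 9*(t - 11) = 9*(-11 + t) = -99 + 9*t)
(-6624 - 37147)/(g(150) - 1681) = (-6624 - 37147)/((-99 + 9*150) - 1681) = -43771/((-99 + 1350) - 1681) = -43771/(1251 - 1681) = -43771/(-430) = -43771*(-1/430) = 43771/430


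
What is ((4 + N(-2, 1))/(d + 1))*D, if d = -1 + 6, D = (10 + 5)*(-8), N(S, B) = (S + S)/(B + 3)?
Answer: -60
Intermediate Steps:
N(S, B) = 2*S/(3 + B) (N(S, B) = (2*S)/(3 + B) = 2*S/(3 + B))
D = -120 (D = 15*(-8) = -120)
d = 5
((4 + N(-2, 1))/(d + 1))*D = ((4 + 2*(-2)/(3 + 1))/(5 + 1))*(-120) = ((4 + 2*(-2)/4)/6)*(-120) = ((4 + 2*(-2)*(1/4))*(1/6))*(-120) = ((4 - 1)*(1/6))*(-120) = (3*(1/6))*(-120) = (1/2)*(-120) = -60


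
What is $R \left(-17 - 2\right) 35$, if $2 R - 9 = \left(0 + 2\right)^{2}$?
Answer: $- \frac{8645}{2} \approx -4322.5$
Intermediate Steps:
$R = \frac{13}{2}$ ($R = \frac{9}{2} + \frac{\left(0 + 2\right)^{2}}{2} = \frac{9}{2} + \frac{2^{2}}{2} = \frac{9}{2} + \frac{1}{2} \cdot 4 = \frac{9}{2} + 2 = \frac{13}{2} \approx 6.5$)
$R \left(-17 - 2\right) 35 = \frac{13 \left(-17 - 2\right)}{2} \cdot 35 = \frac{13}{2} \left(-19\right) 35 = \left(- \frac{247}{2}\right) 35 = - \frac{8645}{2}$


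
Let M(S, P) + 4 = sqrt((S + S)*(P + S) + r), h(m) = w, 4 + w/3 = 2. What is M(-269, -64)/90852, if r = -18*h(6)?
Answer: -1/22713 + sqrt(19918)/30284 ≈ 0.0046162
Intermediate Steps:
w = -6 (w = -12 + 3*2 = -12 + 6 = -6)
h(m) = -6
r = 108 (r = -18*(-6) = 108)
M(S, P) = -4 + sqrt(108 + 2*S*(P + S)) (M(S, P) = -4 + sqrt((S + S)*(P + S) + 108) = -4 + sqrt((2*S)*(P + S) + 108) = -4 + sqrt(2*S*(P + S) + 108) = -4 + sqrt(108 + 2*S*(P + S)))
M(-269, -64)/90852 = (-4 + sqrt(108 + 2*(-269)**2 + 2*(-64)*(-269)))/90852 = (-4 + sqrt(108 + 2*72361 + 34432))*(1/90852) = (-4 + sqrt(108 + 144722 + 34432))*(1/90852) = (-4 + sqrt(179262))*(1/90852) = (-4 + 3*sqrt(19918))*(1/90852) = -1/22713 + sqrt(19918)/30284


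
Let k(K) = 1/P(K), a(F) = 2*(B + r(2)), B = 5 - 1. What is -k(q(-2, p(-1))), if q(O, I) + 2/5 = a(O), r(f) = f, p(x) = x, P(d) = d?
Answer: -5/58 ≈ -0.086207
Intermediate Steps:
B = 4
a(F) = 12 (a(F) = 2*(4 + 2) = 2*6 = 12)
q(O, I) = 58/5 (q(O, I) = -⅖ + 12 = 58/5)
k(K) = 1/K
-k(q(-2, p(-1))) = -1/58/5 = -1*5/58 = -5/58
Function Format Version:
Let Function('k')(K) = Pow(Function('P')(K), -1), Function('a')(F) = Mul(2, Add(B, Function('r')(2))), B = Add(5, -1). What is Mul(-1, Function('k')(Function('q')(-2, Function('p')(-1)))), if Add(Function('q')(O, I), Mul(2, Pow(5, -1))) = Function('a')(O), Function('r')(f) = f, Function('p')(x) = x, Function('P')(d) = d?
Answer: Rational(-5, 58) ≈ -0.086207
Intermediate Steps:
B = 4
Function('a')(F) = 12 (Function('a')(F) = Mul(2, Add(4, 2)) = Mul(2, 6) = 12)
Function('q')(O, I) = Rational(58, 5) (Function('q')(O, I) = Add(Rational(-2, 5), 12) = Rational(58, 5))
Function('k')(K) = Pow(K, -1)
Mul(-1, Function('k')(Function('q')(-2, Function('p')(-1)))) = Mul(-1, Pow(Rational(58, 5), -1)) = Mul(-1, Rational(5, 58)) = Rational(-5, 58)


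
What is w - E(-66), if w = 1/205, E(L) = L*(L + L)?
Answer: -1785959/205 ≈ -8712.0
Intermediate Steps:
E(L) = 2*L**2 (E(L) = L*(2*L) = 2*L**2)
w = 1/205 ≈ 0.0048781
w - E(-66) = 1/205 - 2*(-66)**2 = 1/205 - 2*4356 = 1/205 - 1*8712 = 1/205 - 8712 = -1785959/205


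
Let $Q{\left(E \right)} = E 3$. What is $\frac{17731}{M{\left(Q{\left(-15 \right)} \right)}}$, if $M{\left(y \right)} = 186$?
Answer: $\frac{17731}{186} \approx 95.328$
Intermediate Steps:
$Q{\left(E \right)} = 3 E$
$\frac{17731}{M{\left(Q{\left(-15 \right)} \right)}} = \frac{17731}{186}$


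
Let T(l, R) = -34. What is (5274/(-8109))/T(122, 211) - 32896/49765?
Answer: -489286887/762250505 ≈ -0.64190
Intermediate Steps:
(5274/(-8109))/T(122, 211) - 32896/49765 = (5274/(-8109))/(-34) - 32896/49765 = (5274*(-1/8109))*(-1/34) - 32896*1/49765 = -586/901*(-1/34) - 32896/49765 = 293/15317 - 32896/49765 = -489286887/762250505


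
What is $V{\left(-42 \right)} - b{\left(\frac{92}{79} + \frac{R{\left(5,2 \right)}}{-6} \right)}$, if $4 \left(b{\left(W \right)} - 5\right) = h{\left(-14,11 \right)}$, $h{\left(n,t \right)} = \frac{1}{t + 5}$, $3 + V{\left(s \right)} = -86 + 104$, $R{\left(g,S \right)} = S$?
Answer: $\frac{639}{64} \approx 9.9844$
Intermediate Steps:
$V{\left(s \right)} = 15$ ($V{\left(s \right)} = -3 + \left(-86 + 104\right) = -3 + 18 = 15$)
$h{\left(n,t \right)} = \frac{1}{5 + t}$
$b{\left(W \right)} = \frac{321}{64}$ ($b{\left(W \right)} = 5 + \frac{1}{4 \left(5 + 11\right)} = 5 + \frac{1}{4 \cdot 16} = 5 + \frac{1}{4} \cdot \frac{1}{16} = 5 + \frac{1}{64} = \frac{321}{64}$)
$V{\left(-42 \right)} - b{\left(\frac{92}{79} + \frac{R{\left(5,2 \right)}}{-6} \right)} = 15 - \frac{321}{64} = \frac{639}{64}$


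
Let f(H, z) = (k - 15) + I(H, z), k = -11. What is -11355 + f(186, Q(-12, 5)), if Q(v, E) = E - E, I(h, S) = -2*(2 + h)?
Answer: -11757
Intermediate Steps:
I(h, S) = -4 - 2*h
Q(v, E) = 0
f(H, z) = -30 - 2*H (f(H, z) = (-11 - 15) + (-4 - 2*H) = -26 + (-4 - 2*H) = -30 - 2*H)
-11355 + f(186, Q(-12, 5)) = -11355 + (-30 - 2*186) = -11355 + (-30 - 372) = -11355 - 402 = -11757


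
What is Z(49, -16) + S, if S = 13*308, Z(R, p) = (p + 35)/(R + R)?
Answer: 392411/98 ≈ 4004.2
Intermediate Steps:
Z(R, p) = (35 + p)/(2*R) (Z(R, p) = (35 + p)/((2*R)) = (35 + p)*(1/(2*R)) = (35 + p)/(2*R))
S = 4004
Z(49, -16) + S = (1/2)*(35 - 16)/49 + 4004 = (1/2)*(1/49)*19 + 4004 = 19/98 + 4004 = 392411/98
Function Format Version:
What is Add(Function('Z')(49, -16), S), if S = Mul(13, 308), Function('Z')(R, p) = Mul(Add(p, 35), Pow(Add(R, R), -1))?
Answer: Rational(392411, 98) ≈ 4004.2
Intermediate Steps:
Function('Z')(R, p) = Mul(Rational(1, 2), Pow(R, -1), Add(35, p)) (Function('Z')(R, p) = Mul(Add(35, p), Pow(Mul(2, R), -1)) = Mul(Add(35, p), Mul(Rational(1, 2), Pow(R, -1))) = Mul(Rational(1, 2), Pow(R, -1), Add(35, p)))
S = 4004
Add(Function('Z')(49, -16), S) = Add(Mul(Rational(1, 2), Pow(49, -1), Add(35, -16)), 4004) = Add(Mul(Rational(1, 2), Rational(1, 49), 19), 4004) = Add(Rational(19, 98), 4004) = Rational(392411, 98)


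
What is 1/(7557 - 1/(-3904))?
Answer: 3904/29502529 ≈ 0.00013233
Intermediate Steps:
1/(7557 - 1/(-3904)) = 1/(7557 - 1*(-1/3904)) = 1/(7557 + 1/3904) = 1/(29502529/3904) = 3904/29502529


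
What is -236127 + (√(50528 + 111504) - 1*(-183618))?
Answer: -52509 + 4*√10127 ≈ -52107.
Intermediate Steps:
-236127 + (√(50528 + 111504) - 1*(-183618)) = -236127 + (√162032 + 183618) = -236127 + (4*√10127 + 183618) = -236127 + (183618 + 4*√10127) = -52509 + 4*√10127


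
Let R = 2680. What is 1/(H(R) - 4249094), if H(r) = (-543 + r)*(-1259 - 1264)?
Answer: -1/9640745 ≈ -1.0373e-7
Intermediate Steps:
H(r) = 1369989 - 2523*r (H(r) = (-543 + r)*(-2523) = 1369989 - 2523*r)
1/(H(R) - 4249094) = 1/((1369989 - 2523*2680) - 4249094) = 1/((1369989 - 6761640) - 4249094) = 1/(-5391651 - 4249094) = 1/(-9640745) = -1/9640745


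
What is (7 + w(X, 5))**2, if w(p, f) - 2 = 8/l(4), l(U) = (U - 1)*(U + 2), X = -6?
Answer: 7225/81 ≈ 89.198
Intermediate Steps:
l(U) = (-1 + U)*(2 + U)
w(p, f) = 22/9 (w(p, f) = 2 + 8/(-2 + 4 + 4**2) = 2 + 8/(-2 + 4 + 16) = 2 + 8/18 = 2 + 8*(1/18) = 2 + 4/9 = 22/9)
(7 + w(X, 5))**2 = (7 + 22/9)**2 = (85/9)**2 = 7225/81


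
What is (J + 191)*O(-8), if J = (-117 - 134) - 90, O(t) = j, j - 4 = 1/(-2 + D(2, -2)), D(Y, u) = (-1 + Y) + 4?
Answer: -650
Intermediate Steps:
D(Y, u) = 3 + Y
j = 13/3 (j = 4 + 1/(-2 + (3 + 2)) = 4 + 1/(-2 + 5) = 4 + 1/3 = 4 + ⅓ = 13/3 ≈ 4.3333)
O(t) = 13/3
J = -341 (J = -251 - 90 = -341)
(J + 191)*O(-8) = (-341 + 191)*(13/3) = -150*13/3 = -650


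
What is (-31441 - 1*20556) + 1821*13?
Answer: -28324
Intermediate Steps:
(-31441 - 1*20556) + 1821*13 = (-31441 - 20556) + 23673 = -51997 + 23673 = -28324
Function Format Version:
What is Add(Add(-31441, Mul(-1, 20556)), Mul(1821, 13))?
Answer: -28324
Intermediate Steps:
Add(Add(-31441, Mul(-1, 20556)), Mul(1821, 13)) = Add(Add(-31441, -20556), 23673) = Add(-51997, 23673) = -28324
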